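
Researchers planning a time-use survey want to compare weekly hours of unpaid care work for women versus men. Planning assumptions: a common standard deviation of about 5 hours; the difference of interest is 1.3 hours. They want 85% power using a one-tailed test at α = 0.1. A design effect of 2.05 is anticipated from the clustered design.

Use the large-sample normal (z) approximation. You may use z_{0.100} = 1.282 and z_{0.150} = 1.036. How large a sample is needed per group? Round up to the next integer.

n = (z_α + z_β)² · (σ₁² + σ₂²) / δ²
  = (1.282 + 1.036)² · (2·5² = 50) / 1.3²
  = 5.3731 · 50 / 1.69
  = 158.97
Design effect: 2.05 × 158.97 = 325.88.
Round up → n = 326 per group.

n = 326 per group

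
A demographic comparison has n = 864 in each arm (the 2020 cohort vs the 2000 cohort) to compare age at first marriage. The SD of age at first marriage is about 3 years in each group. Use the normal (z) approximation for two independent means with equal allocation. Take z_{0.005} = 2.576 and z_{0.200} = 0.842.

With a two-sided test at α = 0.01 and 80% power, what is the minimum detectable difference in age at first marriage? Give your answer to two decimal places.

δ = (z_{α/2} + z_β) · √((σ₁²+σ₂²)/n)
  = (2.576 + 0.842) · √(18/864)
  = 3.418 · √0.02083
  = 3.418 · 0.1443
  = 0.4933

Minimum detectable difference ≈ 0.49 years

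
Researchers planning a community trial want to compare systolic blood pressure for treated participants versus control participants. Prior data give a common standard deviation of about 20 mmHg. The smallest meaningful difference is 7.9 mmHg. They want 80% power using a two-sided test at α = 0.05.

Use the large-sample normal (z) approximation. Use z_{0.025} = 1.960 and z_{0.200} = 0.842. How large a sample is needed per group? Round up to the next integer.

n = (z_{α/2} + z_β)² · (σ₁² + σ₂²) / δ²
  = (1.960 + 0.842)² · (2·20² = 800) / 7.9²
  = 7.8512 · 800 / 62.41
  = 100.64
Round up → n = 101 per group.

n = 101 per group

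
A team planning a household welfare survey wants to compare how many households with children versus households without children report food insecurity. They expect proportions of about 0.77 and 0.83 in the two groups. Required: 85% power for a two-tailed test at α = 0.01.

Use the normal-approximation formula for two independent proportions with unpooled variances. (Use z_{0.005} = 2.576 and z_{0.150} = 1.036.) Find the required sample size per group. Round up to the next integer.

n = (z_{α/2} + z_β)² · [p₁(1−p₁) + p₂(1−p₂)] / (p₁ − p₂)²
  = (2.576 + 1.036)² · (0.77·0.23 + 0.83·0.17) / (-0.06)²
  = (3.612)² · (0.1771 + 0.1411) / 0.0036
  = 13.0465 · 0.3182 / 0.0036
  = 1153.17
Round up → n = 1154 per group.

n = 1154 per group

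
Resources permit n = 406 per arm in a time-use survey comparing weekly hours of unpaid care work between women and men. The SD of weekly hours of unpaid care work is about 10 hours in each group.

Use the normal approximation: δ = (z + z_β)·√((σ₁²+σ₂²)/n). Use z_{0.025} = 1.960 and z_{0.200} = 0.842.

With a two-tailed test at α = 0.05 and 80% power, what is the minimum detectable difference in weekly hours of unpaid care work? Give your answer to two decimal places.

δ = (z_{α/2} + z_β) · √((σ₁²+σ₂²)/n)
  = (1.960 + 0.842) · √(200/406)
  = 2.802 · √0.49261
  = 2.802 · 0.7019
  = 1.9666

Minimum detectable difference ≈ 1.97 hours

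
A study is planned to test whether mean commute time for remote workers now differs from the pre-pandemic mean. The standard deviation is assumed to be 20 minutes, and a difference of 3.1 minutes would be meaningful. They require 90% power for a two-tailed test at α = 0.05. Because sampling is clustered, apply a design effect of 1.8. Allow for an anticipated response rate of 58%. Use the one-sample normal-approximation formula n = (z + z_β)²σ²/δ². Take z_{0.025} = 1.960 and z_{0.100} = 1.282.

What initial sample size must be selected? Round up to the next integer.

n = (z_{α/2} + z_β)² · σ² / δ²
  = (1.960 + 1.282)² · 20² / 3.1²
  = 10.5106 · 400 / 9.61
  = 437.48
Design effect: 1.8 × 437.48 = 787.47.
Adjust for 58% response: 787.47 / 0.58 = 1357.71.
Round up → n = 1358.

n = 1358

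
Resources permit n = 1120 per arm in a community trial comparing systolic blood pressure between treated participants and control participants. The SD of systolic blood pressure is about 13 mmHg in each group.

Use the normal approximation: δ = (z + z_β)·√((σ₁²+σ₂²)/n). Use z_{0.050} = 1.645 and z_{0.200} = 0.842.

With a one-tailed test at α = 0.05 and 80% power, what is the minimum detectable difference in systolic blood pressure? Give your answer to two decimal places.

δ = (z_α + z_β) · √((σ₁²+σ₂²)/n)
  = (1.645 + 0.842) · √(338/1120)
  = 2.487 · √0.30179
  = 2.487 · 0.5494
  = 1.3662

Minimum detectable difference ≈ 1.37 mmHg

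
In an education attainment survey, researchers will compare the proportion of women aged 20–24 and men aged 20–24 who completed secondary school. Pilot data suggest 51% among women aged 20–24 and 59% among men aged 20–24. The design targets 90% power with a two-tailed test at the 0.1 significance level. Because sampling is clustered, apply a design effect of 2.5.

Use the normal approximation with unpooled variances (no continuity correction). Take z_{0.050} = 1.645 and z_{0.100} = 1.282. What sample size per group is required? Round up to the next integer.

n = (z_{α/2} + z_β)² · [p₁(1−p₁) + p₂(1−p₂)] / (p₁ − p₂)²
  = (1.645 + 1.282)² · (0.51·0.49 + 0.59·0.41) / (-0.08)²
  = (2.927)² · (0.2499 + 0.2419) / 0.0064
  = 8.5673 · 0.4918 / 0.0064
  = 658.35
Design effect: 2.5 × 658.35 = 1645.86.
Round up → n = 1646 per group.

n = 1646 per group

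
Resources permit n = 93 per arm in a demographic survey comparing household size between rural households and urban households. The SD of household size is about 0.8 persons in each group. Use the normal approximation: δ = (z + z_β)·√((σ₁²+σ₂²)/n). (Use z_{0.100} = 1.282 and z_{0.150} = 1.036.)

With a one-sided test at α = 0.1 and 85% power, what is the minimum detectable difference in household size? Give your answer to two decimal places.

Minimum detectable difference ≈ 0.27 persons

δ = (z_α + z_β) · √((σ₁²+σ₂²)/n)
  = (1.282 + 1.036) · √(1.28/93)
  = 2.318 · √0.01376
  = 2.318 · 0.1173
  = 0.2719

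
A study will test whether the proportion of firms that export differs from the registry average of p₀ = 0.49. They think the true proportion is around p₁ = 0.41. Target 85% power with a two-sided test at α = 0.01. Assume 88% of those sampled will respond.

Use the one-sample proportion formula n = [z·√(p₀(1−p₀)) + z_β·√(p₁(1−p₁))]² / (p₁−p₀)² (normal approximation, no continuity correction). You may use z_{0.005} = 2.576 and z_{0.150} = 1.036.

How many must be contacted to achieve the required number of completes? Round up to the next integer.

n = 574

n = [z_{α/2}·√(p₀q₀) + z_β·√(p₁q₁)]² / (p₁ − p₀)²
  = [2.576·√(0.49·0.51) + 1.036·√(0.41·0.59)]² / (-0.08)²
  = [2.576·0.4999 + 1.036·0.4918]² / 0.0064
  = [1.7973]² / 0.0064
  = 504.72
Adjust for 88% response: 504.72 / 0.88 = 573.55.
Round up → n = 574.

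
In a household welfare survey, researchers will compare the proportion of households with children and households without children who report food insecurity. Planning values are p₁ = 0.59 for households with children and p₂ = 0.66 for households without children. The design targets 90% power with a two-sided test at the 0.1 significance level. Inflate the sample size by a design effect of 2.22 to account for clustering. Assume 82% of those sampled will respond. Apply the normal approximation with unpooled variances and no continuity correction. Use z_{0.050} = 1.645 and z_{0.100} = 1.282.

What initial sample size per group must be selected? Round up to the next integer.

n = 2208 per group

n = (z_{α/2} + z_β)² · [p₁(1−p₁) + p₂(1−p₂)] / (p₁ − p₂)²
  = (1.645 + 1.282)² · (0.59·0.41 + 0.66·0.34) / (-0.07)²
  = (2.927)² · (0.2419 + 0.2244) / 0.0049
  = 8.5673 · 0.4663 / 0.0049
  = 815.30
Design effect: 2.22 × 815.30 = 1809.95.
Adjust for 82% response: 1809.95 / 0.82 = 2207.26.
Round up → n = 2208 per group.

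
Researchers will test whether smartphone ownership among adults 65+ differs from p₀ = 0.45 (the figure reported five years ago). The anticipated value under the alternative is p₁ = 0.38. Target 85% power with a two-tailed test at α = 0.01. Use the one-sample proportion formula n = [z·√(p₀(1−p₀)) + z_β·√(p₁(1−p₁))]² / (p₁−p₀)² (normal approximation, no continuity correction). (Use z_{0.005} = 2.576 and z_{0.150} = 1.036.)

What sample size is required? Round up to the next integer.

n = 650

n = [z_{α/2}·√(p₀q₀) + z_β·√(p₁q₁)]² / (p₁ − p₀)²
  = [2.576·√(0.45·0.55) + 1.036·√(0.38·0.62)]² / (-0.07)²
  = [2.576·0.4975 + 1.036·0.4854]² / 0.0049
  = [1.7844]² / 0.0049
  = 649.82
Round up → n = 650.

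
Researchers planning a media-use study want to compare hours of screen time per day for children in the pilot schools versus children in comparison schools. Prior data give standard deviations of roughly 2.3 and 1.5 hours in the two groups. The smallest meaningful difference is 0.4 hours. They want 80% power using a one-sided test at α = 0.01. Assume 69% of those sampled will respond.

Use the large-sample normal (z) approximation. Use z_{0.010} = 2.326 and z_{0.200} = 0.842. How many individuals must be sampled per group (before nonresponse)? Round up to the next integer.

n = 686 per group

n = (z_α + z_β)² · (σ₁² + σ₂²) / δ²
  = (2.326 + 0.842)² · (2.3² + 1.5² = 7.54) / 0.4²
  = 10.0362 · 7.54 / 0.16
  = 472.96
Adjust for 69% response: 472.96 / 0.69 = 685.45.
Round up → n = 686 per group.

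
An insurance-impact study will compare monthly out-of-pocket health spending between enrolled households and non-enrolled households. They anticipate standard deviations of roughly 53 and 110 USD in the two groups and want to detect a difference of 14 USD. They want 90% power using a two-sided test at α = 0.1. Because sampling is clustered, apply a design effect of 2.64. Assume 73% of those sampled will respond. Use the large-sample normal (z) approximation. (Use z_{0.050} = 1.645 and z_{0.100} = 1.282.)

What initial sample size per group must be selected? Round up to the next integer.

n = (z_{α/2} + z_β)² · (σ₁² + σ₂²) / δ²
  = (1.645 + 1.282)² · (53² + 110² = 14909) / 14²
  = 8.5673 · 14909 / 196
  = 651.69
Design effect: 2.64 × 651.69 = 1720.45.
Adjust for 73% response: 1720.45 / 0.73 = 2356.78.
Round up → n = 2357 per group.

n = 2357 per group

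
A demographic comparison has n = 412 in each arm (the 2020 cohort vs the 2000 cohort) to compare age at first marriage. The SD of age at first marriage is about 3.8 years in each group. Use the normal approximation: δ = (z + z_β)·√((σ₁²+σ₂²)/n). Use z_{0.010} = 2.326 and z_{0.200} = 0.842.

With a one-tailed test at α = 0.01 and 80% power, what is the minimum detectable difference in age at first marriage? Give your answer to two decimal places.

Minimum detectable difference ≈ 0.84 years

δ = (z_α + z_β) · √((σ₁²+σ₂²)/n)
  = (2.326 + 0.842) · √(28.88/412)
  = 3.168 · √0.0701
  = 3.168 · 0.2648
  = 0.8388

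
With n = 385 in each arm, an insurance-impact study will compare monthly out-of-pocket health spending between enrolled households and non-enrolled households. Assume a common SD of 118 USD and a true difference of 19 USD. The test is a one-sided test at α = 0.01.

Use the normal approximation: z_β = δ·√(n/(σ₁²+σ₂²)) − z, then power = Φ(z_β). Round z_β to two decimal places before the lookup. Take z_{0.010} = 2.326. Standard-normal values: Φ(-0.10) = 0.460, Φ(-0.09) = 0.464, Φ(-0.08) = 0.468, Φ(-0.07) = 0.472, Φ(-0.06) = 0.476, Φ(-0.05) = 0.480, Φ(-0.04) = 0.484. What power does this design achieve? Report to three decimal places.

z_β = δ·√(n/(σ₁²+σ₂²)) − z_α
    = 19 · √(385/27848) − 2.326
    = 19 · 0.11758 − 2.326
    = 2.2340 − 2.326 = -0.0920 → -0.09
Power = Φ(-0.09) = 0.464.

Power ≈ 0.464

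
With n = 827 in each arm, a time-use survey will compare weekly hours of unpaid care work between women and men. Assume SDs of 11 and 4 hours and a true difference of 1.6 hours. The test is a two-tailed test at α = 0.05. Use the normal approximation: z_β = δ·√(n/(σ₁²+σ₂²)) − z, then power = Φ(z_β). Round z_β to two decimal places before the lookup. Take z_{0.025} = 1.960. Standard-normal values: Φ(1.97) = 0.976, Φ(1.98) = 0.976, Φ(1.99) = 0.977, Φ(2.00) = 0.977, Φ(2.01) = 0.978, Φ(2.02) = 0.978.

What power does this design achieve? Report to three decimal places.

Power ≈ 0.976

z_β = δ·√(n/(σ₁²+σ₂²)) − z_{α/2}
    = 1.6 · √(827/137) − 1.960
    = 1.6 · 2.45693 − 1.960
    = 3.9311 − 1.960 = 1.9711 → 1.97
Power = Φ(1.97) = 0.976.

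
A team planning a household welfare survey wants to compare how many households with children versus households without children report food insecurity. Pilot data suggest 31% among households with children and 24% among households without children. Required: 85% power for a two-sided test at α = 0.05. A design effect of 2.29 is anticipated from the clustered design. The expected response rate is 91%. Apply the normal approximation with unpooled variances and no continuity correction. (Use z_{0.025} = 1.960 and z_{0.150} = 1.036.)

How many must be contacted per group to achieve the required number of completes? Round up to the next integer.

n = 1827 per group

n = (z_{α/2} + z_β)² · [p₁(1−p₁) + p₂(1−p₂)] / (p₁ − p₂)²
  = (1.960 + 1.036)² · (0.31·0.69 + 0.24·0.76) / (0.07)²
  = (2.996)² · (0.2139 + 0.1824) / 0.0049
  = 8.9760 · 0.3963 / 0.0049
  = 725.96
Design effect: 2.29 × 725.96 = 1662.44.
Adjust for 91% response: 1662.44 / 0.91 = 1826.86.
Round up → n = 1827 per group.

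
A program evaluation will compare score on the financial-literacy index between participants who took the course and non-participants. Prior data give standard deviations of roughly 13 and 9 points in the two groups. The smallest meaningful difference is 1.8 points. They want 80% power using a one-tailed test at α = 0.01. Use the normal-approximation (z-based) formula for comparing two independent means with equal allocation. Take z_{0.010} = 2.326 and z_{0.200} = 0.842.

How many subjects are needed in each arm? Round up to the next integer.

n = (z_α + z_β)² · (σ₁² + σ₂²) / δ²
  = (2.326 + 0.842)² · (13² + 9² = 250) / 1.8²
  = 10.0362 · 250 / 3.24
  = 774.40
Round up → n = 775 per group.

n = 775 per group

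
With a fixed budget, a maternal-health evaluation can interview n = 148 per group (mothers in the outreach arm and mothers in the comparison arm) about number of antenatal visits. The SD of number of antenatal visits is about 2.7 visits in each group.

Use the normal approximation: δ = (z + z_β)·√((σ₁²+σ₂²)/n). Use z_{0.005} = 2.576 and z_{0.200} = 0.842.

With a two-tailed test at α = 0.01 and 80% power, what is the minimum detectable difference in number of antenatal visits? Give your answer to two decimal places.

Minimum detectable difference ≈ 1.07 visits

δ = (z_{α/2} + z_β) · √((σ₁²+σ₂²)/n)
  = (2.576 + 0.842) · √(14.58/148)
  = 3.418 · √0.09851
  = 3.418 · 0.3139
  = 1.0728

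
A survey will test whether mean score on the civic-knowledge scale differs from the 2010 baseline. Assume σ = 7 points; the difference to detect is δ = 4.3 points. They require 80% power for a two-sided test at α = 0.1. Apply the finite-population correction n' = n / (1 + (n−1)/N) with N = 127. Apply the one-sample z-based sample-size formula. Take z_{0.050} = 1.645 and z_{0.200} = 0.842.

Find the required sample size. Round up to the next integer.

n = (z_{α/2} + z_β)² · σ² / δ²
  = (1.645 + 0.842)² · 7² / 4.3²
  = 6.1852 · 49 / 18.49
  = 16.39
Finite-population correction (N = 127): 16.39 / (1 + (16.39 − 1)/127) = 14.62.
Round up → n = 15.

n = 15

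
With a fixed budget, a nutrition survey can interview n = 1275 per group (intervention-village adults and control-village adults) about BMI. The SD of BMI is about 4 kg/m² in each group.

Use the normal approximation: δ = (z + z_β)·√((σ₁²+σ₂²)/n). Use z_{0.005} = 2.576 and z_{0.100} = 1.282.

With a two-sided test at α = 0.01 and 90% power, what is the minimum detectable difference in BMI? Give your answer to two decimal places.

δ = (z_{α/2} + z_β) · √((σ₁²+σ₂²)/n)
  = (2.576 + 1.282) · √(32/1275)
  = 3.858 · √0.0251
  = 3.858 · 0.1584
  = 0.6112

Minimum detectable difference ≈ 0.61 kg/m²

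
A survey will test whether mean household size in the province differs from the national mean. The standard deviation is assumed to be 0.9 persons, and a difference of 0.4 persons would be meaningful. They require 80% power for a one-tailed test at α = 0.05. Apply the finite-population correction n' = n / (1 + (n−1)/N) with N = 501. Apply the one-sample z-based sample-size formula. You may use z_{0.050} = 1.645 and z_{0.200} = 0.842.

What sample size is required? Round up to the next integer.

n = 30

n = (z_α + z_β)² · σ² / δ²
  = (1.645 + 0.842)² · 0.9² / 0.4²
  = 6.1852 · 0.81 / 0.16
  = 31.31
Finite-population correction (N = 501): 31.31 / (1 + (31.31 − 1)/501) = 29.53.
Round up → n = 30.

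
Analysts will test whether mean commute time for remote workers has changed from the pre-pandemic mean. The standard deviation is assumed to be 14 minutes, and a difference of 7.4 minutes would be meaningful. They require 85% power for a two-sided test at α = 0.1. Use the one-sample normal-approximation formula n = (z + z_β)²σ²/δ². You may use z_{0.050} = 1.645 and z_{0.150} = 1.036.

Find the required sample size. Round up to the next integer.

n = (z_{α/2} + z_β)² · σ² / δ²
  = (1.645 + 1.036)² · 14² / 7.4²
  = 7.1878 · 196 / 54.76
  = 25.73
Round up → n = 26.

n = 26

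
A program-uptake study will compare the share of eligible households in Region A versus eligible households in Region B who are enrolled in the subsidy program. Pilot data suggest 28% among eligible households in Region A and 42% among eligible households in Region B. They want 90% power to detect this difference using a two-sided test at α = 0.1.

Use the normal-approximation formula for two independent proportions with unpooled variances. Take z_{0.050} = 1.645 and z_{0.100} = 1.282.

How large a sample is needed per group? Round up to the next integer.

n = 195 per group

n = (z_{α/2} + z_β)² · [p₁(1−p₁) + p₂(1−p₂)] / (p₁ − p₂)²
  = (1.645 + 1.282)² · (0.28·0.72 + 0.42·0.58) / (-0.14)²
  = (2.927)² · (0.2016 + 0.2436) / 0.0196
  = 8.5673 · 0.4452 / 0.0196
  = 194.60
Round up → n = 195 per group.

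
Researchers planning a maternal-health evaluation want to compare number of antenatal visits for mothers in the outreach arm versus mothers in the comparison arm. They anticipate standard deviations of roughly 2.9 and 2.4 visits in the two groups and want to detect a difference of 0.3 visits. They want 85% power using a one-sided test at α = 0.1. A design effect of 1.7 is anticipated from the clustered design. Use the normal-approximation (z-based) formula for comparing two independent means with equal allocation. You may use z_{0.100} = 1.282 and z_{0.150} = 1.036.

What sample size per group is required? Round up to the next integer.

n = (z_α + z_β)² · (σ₁² + σ₂²) / δ²
  = (1.282 + 1.036)² · (2.9² + 2.4² = 14.17) / 0.3²
  = 5.3731 · 14.17 / 0.09
  = 845.97
Design effect: 1.7 × 845.97 = 1438.15.
Round up → n = 1439 per group.

n = 1439 per group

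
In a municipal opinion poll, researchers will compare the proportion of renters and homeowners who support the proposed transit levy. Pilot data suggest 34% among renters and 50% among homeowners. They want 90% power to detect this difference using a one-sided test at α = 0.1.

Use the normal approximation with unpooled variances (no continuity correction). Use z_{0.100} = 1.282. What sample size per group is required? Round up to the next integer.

n = 122 per group

n = (z_α + z_β)² · [p₁(1−p₁) + p₂(1−p₂)] / (p₁ − p₂)²
  = (1.282 + 1.282)² · (0.34·0.66 + 0.50·0.50) / (-0.16)²
  = (2.564)² · (0.2244 + 0.2500) / 0.0256
  = 6.5741 · 0.4744 / 0.0256
  = 121.83
Round up → n = 122 per group.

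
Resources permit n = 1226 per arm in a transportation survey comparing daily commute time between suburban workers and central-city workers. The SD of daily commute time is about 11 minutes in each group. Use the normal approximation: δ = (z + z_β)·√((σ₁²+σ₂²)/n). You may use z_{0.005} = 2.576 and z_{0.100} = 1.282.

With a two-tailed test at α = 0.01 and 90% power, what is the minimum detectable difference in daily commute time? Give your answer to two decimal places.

δ = (z_{α/2} + z_β) · √((σ₁²+σ₂²)/n)
  = (2.576 + 1.282) · √(242/1226)
  = 3.858 · √0.19739
  = 3.858 · 0.4443
  = 1.7141

Minimum detectable difference ≈ 1.71 minutes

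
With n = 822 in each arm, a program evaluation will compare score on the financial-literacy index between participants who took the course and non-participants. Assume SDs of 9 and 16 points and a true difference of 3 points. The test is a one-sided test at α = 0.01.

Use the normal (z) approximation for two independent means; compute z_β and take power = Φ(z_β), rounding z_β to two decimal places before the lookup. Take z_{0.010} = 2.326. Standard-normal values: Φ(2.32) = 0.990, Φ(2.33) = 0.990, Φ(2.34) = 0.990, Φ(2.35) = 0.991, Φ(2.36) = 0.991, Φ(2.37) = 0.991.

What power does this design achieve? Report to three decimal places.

z_β = δ·√(n/(σ₁²+σ₂²)) − z_α
    = 3 · √(822/337) − 2.326
    = 3 · 1.56178 − 2.326
    = 4.6854 − 2.326 = 2.3594 → 2.36
Power = Φ(2.36) = 0.991.

Power ≈ 0.991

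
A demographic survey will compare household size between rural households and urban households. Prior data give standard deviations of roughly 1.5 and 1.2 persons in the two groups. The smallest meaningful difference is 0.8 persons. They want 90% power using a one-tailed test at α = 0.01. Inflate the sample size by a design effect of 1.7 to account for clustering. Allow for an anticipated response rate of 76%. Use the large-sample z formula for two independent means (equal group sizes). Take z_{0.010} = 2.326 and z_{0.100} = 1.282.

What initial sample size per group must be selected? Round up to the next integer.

n = (z_α + z_β)² · (σ₁² + σ₂²) / δ²
  = (2.326 + 1.282)² · (1.5² + 1.2² = 3.69) / 0.8²
  = 13.0177 · 3.69 / 0.64
  = 75.05
Design effect: 1.7 × 75.05 = 127.59.
Adjust for 76% response: 127.59 / 0.76 = 167.89.
Round up → n = 168 per group.

n = 168 per group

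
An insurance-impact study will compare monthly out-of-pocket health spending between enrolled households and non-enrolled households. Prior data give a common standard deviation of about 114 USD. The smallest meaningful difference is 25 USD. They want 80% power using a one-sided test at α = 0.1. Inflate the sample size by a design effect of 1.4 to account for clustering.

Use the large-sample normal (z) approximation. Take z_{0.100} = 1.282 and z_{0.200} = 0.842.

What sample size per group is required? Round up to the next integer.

n = 263 per group

n = (z_α + z_β)² · (σ₁² + σ₂²) / δ²
  = (1.282 + 0.842)² · (2·114² = 25992) / 25²
  = 4.5114 · 25992 / 625
  = 187.62
Design effect: 1.4 × 187.62 = 262.66.
Round up → n = 263 per group.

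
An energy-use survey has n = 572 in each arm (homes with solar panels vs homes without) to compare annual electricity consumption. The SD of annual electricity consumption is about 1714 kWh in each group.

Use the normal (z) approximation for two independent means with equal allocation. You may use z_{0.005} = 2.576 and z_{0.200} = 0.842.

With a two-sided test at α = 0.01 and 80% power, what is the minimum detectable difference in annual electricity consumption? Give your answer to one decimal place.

δ = (z_{α/2} + z_β) · √((σ₁²+σ₂²)/n)
  = (2.576 + 0.842) · √(5875592/572)
  = 3.418 · √10272.0
  = 3.418 · 101.3509
  = 346.4175

Minimum detectable difference ≈ 346.4 kWh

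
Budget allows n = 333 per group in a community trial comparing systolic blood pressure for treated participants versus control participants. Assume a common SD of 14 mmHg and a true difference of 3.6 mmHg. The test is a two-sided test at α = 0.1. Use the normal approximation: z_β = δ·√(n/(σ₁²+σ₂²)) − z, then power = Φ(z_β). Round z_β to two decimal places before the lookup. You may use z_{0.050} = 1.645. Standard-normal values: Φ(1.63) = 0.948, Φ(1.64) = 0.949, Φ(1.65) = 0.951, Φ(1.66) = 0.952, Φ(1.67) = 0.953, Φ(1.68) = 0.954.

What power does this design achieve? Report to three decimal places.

z_β = δ·√(n/(σ₁²+σ₂²)) − z_{α/2}
    = 3.6 · √(333/392) − 1.645
    = 3.6 · 0.92168 − 1.645
    = 3.3180 − 1.645 = 1.6730 → 1.67
Power = Φ(1.67) = 0.953.

Power ≈ 0.953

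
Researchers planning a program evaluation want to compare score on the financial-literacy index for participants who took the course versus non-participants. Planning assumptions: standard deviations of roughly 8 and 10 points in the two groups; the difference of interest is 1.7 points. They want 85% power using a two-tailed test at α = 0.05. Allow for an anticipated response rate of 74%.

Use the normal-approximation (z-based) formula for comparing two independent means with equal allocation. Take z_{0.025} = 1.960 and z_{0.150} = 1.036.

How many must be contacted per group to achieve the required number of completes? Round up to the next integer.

n = 689 per group

n = (z_{α/2} + z_β)² · (σ₁² + σ₂²) / δ²
  = (1.960 + 1.036)² · (8² + 10² = 164) / 1.7²
  = 8.9760 · 164 / 2.89
  = 509.37
Adjust for 74% response: 509.37 / 0.74 = 688.33.
Round up → n = 689 per group.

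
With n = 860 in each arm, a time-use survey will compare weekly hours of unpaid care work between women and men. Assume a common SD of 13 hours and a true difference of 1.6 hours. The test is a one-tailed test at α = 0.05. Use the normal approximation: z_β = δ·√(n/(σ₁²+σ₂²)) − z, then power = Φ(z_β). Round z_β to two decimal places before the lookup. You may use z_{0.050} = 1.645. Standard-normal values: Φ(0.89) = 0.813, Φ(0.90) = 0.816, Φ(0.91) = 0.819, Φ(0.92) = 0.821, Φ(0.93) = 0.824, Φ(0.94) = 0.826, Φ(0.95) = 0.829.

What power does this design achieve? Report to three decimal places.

Power ≈ 0.819

z_β = δ·√(n/(σ₁²+σ₂²)) − z_α
    = 1.6 · √(860/338) − 1.645
    = 1.6 · 1.59511 − 1.645
    = 2.5522 − 1.645 = 0.9072 → 0.91
Power = Φ(0.91) = 0.819.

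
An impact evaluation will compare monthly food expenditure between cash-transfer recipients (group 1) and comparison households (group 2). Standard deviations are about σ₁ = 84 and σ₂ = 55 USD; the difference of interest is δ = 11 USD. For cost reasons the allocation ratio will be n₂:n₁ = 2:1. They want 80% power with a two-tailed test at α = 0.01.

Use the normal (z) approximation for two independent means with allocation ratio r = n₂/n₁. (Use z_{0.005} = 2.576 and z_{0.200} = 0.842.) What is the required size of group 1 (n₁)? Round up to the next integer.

n₁ = 828

n₁ = (z_{α/2} + z_β)² · (σ₁² + σ₂²/r) / δ²
   = (2.576 + 0.842)² · (84² + 55²/2) / 11²
   = 11.6827 · (7056 + 1512.5) / 121
   = 11.6827 · 8568.5 / 121
   = 827.30
Round up → n₁ = 828; n₂ = r·n₁ = 2 × 828 = 1656.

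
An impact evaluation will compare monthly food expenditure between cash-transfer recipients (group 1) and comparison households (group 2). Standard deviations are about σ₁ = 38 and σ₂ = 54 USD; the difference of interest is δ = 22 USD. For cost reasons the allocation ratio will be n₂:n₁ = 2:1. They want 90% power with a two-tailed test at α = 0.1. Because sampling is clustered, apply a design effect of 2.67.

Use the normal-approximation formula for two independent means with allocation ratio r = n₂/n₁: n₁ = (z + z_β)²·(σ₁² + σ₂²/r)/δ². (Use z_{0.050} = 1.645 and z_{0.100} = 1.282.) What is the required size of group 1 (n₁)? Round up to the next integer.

n₁ = 138

n₁ = (z_{α/2} + z_β)² · (σ₁² + σ₂²/r) / δ²
   = (1.645 + 1.282)² · (38² + 54²/2) / 22²
   = 8.5673 · (1444 + 1458) / 484
   = 8.5673 · 2902 / 484
   = 51.37
Design effect: 2.67 × 51.37 = 137.15.
Round up → n₁ = 138; n₂ = r·n₁ = 2 × 138 = 276.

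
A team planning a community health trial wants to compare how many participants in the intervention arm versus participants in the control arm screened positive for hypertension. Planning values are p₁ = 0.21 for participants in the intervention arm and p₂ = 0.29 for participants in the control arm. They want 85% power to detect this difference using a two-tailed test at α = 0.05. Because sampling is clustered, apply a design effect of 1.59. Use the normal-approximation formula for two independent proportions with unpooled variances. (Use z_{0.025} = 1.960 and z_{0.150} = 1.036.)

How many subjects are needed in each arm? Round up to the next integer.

n = 830 per group

n = (z_{α/2} + z_β)² · [p₁(1−p₁) + p₂(1−p₂)] / (p₁ − p₂)²
  = (1.960 + 1.036)² · (0.21·0.79 + 0.29·0.71) / (-0.08)²
  = (2.996)² · (0.1659 + 0.2059) / 0.0064
  = 8.9760 · 0.3718 / 0.0064
  = 521.45
Design effect: 1.59 × 521.45 = 829.11.
Round up → n = 830 per group.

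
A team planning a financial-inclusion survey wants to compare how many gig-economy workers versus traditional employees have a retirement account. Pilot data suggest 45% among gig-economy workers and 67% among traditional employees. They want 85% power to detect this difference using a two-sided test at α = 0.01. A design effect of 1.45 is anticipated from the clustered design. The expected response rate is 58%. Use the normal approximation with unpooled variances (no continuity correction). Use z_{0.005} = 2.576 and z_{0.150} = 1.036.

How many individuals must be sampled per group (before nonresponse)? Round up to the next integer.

n = 316 per group

n = (z_{α/2} + z_β)² · [p₁(1−p₁) + p₂(1−p₂)] / (p₁ − p₂)²
  = (2.576 + 1.036)² · (0.45·0.55 + 0.67·0.33) / (-0.22)²
  = (3.612)² · (0.2475 + 0.2211) / 0.0484
  = 13.0465 · 0.4686 / 0.0484
  = 126.31
Design effect: 1.45 × 126.31 = 183.16.
Adjust for 58% response: 183.16 / 0.58 = 315.79.
Round up → n = 316 per group.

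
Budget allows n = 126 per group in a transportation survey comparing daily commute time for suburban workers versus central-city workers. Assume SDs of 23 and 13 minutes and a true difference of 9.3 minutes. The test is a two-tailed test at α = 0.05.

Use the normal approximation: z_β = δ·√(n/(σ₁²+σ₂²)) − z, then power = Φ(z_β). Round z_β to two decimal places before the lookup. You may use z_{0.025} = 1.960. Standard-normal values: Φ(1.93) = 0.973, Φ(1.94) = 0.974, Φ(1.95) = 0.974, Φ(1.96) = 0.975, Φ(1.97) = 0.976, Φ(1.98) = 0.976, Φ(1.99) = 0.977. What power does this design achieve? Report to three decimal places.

Power ≈ 0.977

z_β = δ·√(n/(σ₁²+σ₂²)) − z_{α/2}
    = 9.3 · √(126/698) − 1.960
    = 9.3 · 0.42487 − 1.960
    = 3.9513 − 1.960 = 1.9913 → 1.99
Power = Φ(1.99) = 0.977.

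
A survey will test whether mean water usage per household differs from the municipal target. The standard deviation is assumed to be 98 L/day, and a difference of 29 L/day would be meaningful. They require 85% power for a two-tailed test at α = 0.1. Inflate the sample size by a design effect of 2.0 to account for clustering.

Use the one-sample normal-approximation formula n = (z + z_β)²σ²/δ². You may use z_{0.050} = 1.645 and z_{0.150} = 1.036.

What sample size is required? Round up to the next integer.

n = (z_{α/2} + z_β)² · σ² / δ²
  = (1.645 + 1.036)² · 98² / 29²
  = 7.1878 · 9604 / 841
  = 82.08
Design effect: 2.0 × 82.08 = 164.16.
Round up → n = 165.

n = 165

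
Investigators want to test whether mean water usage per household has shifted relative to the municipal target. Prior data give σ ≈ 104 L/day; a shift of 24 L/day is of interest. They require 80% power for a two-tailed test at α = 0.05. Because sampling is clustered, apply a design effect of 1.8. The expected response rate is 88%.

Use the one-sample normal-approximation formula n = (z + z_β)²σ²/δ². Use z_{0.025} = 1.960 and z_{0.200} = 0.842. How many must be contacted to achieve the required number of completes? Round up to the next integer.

n = (z_{α/2} + z_β)² · σ² / δ²
  = (1.960 + 0.842)² · 104² / 24²
  = 7.8512 · 10816 / 576
  = 147.43
Design effect: 1.8 × 147.43 = 265.37.
Adjust for 88% response: 265.37 / 0.88 = 301.56.
Round up → n = 302.

n = 302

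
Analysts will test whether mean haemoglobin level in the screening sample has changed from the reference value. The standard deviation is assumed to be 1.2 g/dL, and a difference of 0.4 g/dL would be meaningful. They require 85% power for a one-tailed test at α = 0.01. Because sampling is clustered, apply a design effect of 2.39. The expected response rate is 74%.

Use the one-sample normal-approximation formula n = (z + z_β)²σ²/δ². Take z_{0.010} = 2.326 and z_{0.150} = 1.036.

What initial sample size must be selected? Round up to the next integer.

n = 329

n = (z_α + z_β)² · σ² / δ²
  = (2.326 + 1.036)² · 1.2² / 0.4²
  = 11.3030 · 1.44 / 0.16
  = 101.73
Design effect: 2.39 × 101.73 = 243.13.
Adjust for 74% response: 243.13 / 0.74 = 328.55.
Round up → n = 329.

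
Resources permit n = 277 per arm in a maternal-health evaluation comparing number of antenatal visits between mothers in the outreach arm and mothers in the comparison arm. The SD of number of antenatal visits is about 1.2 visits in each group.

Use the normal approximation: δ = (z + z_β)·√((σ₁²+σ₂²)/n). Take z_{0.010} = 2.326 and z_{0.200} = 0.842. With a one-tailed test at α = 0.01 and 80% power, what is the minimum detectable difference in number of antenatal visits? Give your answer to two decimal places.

δ = (z_α + z_β) · √((σ₁²+σ₂²)/n)
  = (2.326 + 0.842) · √(2.88/277)
  = 3.168 · √0.0104
  = 3.168 · 0.1020
  = 0.3230

Minimum detectable difference ≈ 0.32 visits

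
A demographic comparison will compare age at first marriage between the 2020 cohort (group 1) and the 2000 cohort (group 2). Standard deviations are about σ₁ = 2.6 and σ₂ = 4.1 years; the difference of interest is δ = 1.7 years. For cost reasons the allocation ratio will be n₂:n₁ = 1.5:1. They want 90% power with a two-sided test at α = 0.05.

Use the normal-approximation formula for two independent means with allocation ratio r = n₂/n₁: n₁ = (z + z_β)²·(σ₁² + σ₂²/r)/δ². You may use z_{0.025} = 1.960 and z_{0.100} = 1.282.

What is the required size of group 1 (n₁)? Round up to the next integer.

n₁ = (z_{α/2} + z_β)² · (σ₁² + σ₂²/r) / δ²
   = (1.960 + 1.282)² · (2.6² + 4.1²/1.5) / 1.7²
   = 10.5106 · (6.76 + 11.2067) / 2.89
   = 10.5106 · 17.9667 / 2.89
   = 65.34
Round up → n₁ = 66; n₂ = r·n₁ = 1.5 × 66 = 99.

n₁ = 66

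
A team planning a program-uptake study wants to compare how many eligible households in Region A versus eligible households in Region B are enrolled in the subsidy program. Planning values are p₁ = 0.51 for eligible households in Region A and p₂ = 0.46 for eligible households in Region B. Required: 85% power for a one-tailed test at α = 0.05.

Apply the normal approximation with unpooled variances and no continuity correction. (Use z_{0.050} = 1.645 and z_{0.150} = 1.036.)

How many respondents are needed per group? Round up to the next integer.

n = 1433 per group

n = (z_α + z_β)² · [p₁(1−p₁) + p₂(1−p₂)] / (p₁ − p₂)²
  = (1.645 + 1.036)² · (0.51·0.49 + 0.46·0.54) / (0.05)²
  = (2.681)² · (0.2499 + 0.2484) / 0.0025
  = 7.1878 · 0.4983 / 0.0025
  = 1432.66
Round up → n = 1433 per group.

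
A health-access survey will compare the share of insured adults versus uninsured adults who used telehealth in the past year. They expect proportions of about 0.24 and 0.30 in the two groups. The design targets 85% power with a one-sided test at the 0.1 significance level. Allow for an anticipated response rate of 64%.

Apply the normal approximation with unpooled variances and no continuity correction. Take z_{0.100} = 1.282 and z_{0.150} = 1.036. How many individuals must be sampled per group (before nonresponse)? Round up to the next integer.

n = (z_α + z_β)² · [p₁(1−p₁) + p₂(1−p₂)] / (p₁ − p₂)²
  = (1.282 + 1.036)² · (0.24·0.76 + 0.30·0.70) / (-0.06)²
  = (2.318)² · (0.1824 + 0.2100) / 0.0036
  = 5.3731 · 0.3924 / 0.0036
  = 585.67
Adjust for 64% response: 585.67 / 0.64 = 915.11.
Round up → n = 916 per group.

n = 916 per group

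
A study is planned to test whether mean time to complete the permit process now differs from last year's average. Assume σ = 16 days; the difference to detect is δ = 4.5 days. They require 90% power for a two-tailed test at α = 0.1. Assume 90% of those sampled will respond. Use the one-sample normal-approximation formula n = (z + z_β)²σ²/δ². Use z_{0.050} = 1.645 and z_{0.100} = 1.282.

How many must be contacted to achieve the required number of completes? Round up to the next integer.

n = (z_{α/2} + z_β)² · σ² / δ²
  = (1.645 + 1.282)² · 16² / 4.5²
  = 8.5673 · 256 / 20.25
  = 108.31
Adjust for 90% response: 108.31 / 0.90 = 120.34.
Round up → n = 121.

n = 121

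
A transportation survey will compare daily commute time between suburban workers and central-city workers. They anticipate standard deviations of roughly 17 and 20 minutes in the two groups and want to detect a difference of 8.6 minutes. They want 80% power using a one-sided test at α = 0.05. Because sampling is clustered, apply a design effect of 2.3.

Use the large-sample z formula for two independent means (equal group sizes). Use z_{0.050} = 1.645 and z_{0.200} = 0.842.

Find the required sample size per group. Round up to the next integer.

n = (z_α + z_β)² · (σ₁² + σ₂²) / δ²
  = (1.645 + 0.842)² · (17² + 20² = 689) / 8.6²
  = 6.1852 · 689 / 73.96
  = 57.62
Design effect: 2.3 × 57.62 = 132.53.
Round up → n = 133 per group.

n = 133 per group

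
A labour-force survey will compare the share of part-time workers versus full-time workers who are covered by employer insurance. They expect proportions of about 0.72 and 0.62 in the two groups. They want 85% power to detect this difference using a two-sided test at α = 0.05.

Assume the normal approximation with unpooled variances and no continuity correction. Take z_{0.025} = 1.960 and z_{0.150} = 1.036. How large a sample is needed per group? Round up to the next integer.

n = (z_{α/2} + z_β)² · [p₁(1−p₁) + p₂(1−p₂)] / (p₁ − p₂)²
  = (1.960 + 1.036)² · (0.72·0.28 + 0.62·0.38) / (0.10)²
  = (2.996)² · (0.2016 + 0.2356) / 0.0100
  = 8.9760 · 0.4372 / 0.0100
  = 392.43
Round up → n = 393 per group.

n = 393 per group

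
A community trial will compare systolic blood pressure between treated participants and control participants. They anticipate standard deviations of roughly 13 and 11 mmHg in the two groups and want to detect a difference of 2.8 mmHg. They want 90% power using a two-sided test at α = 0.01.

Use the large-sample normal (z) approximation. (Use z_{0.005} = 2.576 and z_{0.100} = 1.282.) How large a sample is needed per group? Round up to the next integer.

n = 551 per group

n = (z_{α/2} + z_β)² · (σ₁² + σ₂²) / δ²
  = (2.576 + 1.282)² · (13² + 11² = 290) / 2.8²
  = 14.8842 · 290 / 7.84
  = 550.56
Round up → n = 551 per group.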